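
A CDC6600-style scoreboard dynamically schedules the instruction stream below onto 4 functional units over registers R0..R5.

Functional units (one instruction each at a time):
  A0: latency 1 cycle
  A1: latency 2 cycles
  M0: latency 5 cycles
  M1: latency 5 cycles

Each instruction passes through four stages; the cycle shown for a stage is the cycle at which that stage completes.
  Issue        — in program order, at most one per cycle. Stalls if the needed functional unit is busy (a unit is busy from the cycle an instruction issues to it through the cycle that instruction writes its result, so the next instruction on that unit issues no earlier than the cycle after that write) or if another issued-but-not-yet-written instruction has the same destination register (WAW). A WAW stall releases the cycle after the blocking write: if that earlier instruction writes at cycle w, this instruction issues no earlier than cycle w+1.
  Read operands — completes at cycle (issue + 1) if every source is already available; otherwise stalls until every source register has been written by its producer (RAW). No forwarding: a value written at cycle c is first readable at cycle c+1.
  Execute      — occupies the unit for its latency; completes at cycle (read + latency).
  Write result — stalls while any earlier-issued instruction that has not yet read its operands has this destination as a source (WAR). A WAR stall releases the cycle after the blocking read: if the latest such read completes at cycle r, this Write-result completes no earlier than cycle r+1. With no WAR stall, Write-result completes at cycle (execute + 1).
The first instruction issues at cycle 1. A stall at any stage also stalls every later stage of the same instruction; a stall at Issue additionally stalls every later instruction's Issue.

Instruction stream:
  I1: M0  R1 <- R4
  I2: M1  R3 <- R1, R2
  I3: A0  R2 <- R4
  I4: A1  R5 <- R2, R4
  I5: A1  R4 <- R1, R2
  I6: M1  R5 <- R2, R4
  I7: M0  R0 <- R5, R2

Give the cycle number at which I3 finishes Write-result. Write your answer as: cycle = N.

[I1] 1/2/7/8
[I2] 2/9/14/15  (RAW R1: wait I1 write@8)
[I3] 3/4/5/10  (WAR R2: wait I2 read@9)
[I4] 4/11/13/14  (RAW R2: wait I3 write@10)
[I5] 15/16/18/19  (struct: A1 busy until I4 writes@14)
[I6] 16/20/25/26  (RAW R4: wait I5 write@19)
[I7] 17/27/32/33  (RAW R5: wait I6 write@26)

cycle = 10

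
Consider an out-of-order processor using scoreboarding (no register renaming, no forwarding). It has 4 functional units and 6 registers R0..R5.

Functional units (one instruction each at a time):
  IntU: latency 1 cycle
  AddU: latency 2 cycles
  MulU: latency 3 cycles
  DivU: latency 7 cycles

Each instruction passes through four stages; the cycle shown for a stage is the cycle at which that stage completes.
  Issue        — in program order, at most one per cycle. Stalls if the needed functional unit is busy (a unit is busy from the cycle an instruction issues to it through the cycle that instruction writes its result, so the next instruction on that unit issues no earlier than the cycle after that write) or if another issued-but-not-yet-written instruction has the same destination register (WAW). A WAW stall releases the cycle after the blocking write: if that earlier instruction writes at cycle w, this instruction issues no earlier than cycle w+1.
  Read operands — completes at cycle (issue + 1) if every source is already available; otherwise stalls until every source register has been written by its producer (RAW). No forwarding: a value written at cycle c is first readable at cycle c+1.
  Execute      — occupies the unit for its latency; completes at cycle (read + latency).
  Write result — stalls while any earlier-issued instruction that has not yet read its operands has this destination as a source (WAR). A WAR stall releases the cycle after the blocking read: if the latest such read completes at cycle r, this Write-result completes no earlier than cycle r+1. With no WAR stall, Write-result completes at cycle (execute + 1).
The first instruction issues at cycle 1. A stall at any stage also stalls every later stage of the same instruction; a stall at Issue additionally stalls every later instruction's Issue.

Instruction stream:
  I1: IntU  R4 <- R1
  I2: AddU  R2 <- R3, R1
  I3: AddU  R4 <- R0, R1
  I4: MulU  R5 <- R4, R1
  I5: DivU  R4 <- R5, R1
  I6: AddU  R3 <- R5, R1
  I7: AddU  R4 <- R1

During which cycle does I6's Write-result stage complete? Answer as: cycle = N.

cycle 1: I1 issues→IntU
cycle 2: I1 reads, I2 issues→AddU
cycle 3: I1 exec-done, I2 reads
cycle 4: I1 writes R4
cycle 5: I2 exec-done
cycle 6: I2 writes R2
cycle 7: I3 issues→AddU
cycle 8: I3 reads, I4 issues→MulU
cycle 10: I3 exec-done
cycle 11: I3 writes R4
cycle 12: I4 reads, I5 issues→DivU
cycle 13: I6 issues→AddU
cycle 15: I4 exec-done
cycle 16: I4 writes R5
cycle 17: I5 reads, I6 reads
cycle 19: I6 exec-done
cycle 20: I6 writes R3
cycle 24: I5 exec-done
cycle 25: I5 writes R4
cycle 26: I7 issues→AddU
cycle 27: I7 reads
cycle 29: I7 exec-done
cycle 30: I7 writes R4

cycle = 20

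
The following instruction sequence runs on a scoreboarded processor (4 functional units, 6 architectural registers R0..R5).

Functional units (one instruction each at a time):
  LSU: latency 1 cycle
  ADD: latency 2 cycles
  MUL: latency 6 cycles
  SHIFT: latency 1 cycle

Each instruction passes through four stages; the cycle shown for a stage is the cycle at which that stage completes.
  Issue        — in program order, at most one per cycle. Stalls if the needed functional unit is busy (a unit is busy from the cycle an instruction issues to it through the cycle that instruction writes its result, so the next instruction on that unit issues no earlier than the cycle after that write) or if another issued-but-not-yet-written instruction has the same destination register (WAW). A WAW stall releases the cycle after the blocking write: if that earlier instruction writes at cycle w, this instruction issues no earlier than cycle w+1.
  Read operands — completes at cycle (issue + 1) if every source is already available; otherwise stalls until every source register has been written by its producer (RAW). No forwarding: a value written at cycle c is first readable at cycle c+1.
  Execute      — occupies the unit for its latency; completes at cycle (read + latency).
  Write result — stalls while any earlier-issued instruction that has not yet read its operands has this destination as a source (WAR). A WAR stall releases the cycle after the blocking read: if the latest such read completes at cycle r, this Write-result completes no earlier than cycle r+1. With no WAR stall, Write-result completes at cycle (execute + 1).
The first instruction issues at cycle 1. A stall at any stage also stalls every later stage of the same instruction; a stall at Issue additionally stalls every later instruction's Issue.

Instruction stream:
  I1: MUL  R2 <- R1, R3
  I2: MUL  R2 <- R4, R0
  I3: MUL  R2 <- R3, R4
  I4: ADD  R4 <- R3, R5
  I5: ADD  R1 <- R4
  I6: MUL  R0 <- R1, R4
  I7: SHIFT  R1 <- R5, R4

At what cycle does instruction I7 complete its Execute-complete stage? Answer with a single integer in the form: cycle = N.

cycle = 32

1) issue 1, read 2, done 8, write 9
2) issue 10, read 11, done 17, write 18  <struct: MUL busy until I1 writes@9>
3) issue 19, read 20, done 26, write 27  <struct: MUL busy until I2 writes@18>
4) issue 20, read 21, done 23, write 24
5) issue 25, read 26, done 28, write 29  <struct: ADD busy until I4 writes@24>
6) issue 28, read 30, done 36, write 37  <struct: MUL busy until I3 writes@27 / RAW R1: wait I5 write@29>
7) issue 30, read 31, done 32, write 33  <WAW R1: wait I5 write@29>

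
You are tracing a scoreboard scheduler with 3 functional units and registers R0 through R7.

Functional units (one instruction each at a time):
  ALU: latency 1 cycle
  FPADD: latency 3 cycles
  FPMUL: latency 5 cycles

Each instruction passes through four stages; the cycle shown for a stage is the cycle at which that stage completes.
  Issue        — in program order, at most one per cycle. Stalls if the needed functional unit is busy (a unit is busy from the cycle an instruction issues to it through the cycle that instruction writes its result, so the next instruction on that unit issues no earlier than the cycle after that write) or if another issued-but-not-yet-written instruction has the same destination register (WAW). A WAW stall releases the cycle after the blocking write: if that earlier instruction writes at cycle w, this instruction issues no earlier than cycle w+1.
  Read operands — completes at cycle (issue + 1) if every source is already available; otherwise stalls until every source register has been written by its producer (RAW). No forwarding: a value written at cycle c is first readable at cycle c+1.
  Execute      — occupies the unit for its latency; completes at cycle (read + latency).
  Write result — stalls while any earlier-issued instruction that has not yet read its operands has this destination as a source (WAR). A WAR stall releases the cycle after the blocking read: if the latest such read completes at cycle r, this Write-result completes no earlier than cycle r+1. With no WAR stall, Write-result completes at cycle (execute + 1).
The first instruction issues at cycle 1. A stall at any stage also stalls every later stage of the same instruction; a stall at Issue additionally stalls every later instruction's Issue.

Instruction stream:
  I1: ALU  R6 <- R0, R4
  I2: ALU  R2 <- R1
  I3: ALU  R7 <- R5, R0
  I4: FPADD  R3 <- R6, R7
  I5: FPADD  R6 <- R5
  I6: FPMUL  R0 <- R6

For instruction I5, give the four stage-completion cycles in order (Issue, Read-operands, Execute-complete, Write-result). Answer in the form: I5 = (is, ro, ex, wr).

I5 = (18, 19, 22, 23)

1) issue 1, read 2, done 3, write 4
2) issue 5, read 6, done 7, write 8  <struct: ALU busy until I1 writes@4>
3) issue 9, read 10, done 11, write 12  <struct: ALU busy until I2 writes@8>
4) issue 10, read 13, done 16, write 17  <RAW R7: wait I3 write@12>
5) issue 18, read 19, done 22, write 23  <struct: FPADD busy until I4 writes@17>
6) issue 19, read 24, done 29, write 30  <RAW R6: wait I5 write@23>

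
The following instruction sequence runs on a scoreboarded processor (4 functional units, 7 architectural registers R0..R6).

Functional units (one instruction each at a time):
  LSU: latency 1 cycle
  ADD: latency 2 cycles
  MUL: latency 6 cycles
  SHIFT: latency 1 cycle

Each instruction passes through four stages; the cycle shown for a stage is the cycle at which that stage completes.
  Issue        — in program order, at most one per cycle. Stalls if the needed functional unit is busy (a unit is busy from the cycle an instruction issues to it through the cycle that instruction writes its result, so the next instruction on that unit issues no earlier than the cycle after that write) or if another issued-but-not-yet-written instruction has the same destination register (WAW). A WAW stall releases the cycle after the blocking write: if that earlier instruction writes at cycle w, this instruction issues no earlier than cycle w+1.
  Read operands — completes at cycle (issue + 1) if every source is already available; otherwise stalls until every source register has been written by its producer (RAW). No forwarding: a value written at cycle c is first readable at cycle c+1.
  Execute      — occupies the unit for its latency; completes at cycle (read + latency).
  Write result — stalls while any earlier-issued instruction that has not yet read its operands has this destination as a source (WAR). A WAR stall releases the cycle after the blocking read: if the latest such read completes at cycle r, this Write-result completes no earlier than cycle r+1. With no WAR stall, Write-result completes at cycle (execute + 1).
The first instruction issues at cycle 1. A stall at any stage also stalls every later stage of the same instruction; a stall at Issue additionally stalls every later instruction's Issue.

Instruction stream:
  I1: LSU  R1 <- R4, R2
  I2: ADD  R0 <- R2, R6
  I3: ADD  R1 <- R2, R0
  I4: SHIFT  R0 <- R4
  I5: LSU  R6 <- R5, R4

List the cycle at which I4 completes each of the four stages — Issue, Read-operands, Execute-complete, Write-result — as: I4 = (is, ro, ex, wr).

I4 = (8, 9, 10, 11)

t=1  issue I1 (LSU)
t=2  I1 read-ops; issue I2 (ADD)
t=3  I1 finished on LSU; I2 read-ops
t=4  I1→R1
t=5  I2 finished on ADD
t=6  I2→R0
t=7  issue I3 (ADD)
t=8  I3 read-ops; issue I4 (SHIFT)
t=9  I4 read-ops; issue I5 (LSU)
t=10  I3 finished on ADD; I4 finished on SHIFT; I5 read-ops
t=11  I3→R1; I4→R0; I5 finished on LSU
t=12  I5→R6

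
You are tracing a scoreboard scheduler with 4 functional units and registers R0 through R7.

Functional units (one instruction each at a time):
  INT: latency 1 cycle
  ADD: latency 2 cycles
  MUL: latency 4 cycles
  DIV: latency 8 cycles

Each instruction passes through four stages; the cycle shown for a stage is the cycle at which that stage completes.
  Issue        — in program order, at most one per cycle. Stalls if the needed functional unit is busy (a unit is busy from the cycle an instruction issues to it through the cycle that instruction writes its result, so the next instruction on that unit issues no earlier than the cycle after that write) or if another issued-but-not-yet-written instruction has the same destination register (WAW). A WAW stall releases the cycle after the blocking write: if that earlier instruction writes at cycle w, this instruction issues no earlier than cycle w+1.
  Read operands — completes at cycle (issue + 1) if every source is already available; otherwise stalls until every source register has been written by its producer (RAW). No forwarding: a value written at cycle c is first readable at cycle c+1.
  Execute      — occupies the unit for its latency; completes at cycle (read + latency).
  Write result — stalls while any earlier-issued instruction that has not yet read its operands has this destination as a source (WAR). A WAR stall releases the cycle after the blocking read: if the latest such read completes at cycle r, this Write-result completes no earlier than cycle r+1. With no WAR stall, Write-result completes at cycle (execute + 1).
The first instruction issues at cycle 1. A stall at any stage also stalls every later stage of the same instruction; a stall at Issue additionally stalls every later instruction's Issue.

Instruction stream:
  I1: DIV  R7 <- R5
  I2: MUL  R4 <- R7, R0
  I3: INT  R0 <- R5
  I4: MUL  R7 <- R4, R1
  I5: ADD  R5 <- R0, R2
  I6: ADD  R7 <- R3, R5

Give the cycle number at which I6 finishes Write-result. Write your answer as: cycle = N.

cycle = 29

[1] issue I1 (DIV)
[2] I1 read-ops · issue I2 (MUL)
[3] issue I3 (INT)
[4] I3 read-ops
[5] I3 finished on INT
[10] I1 finished on DIV
[11] I1→R7
[12] I2 read-ops
[13] I3→R0
[16] I2 finished on MUL
[17] I2→R4
[18] issue I4 (MUL)
[19] I4 read-ops · issue I5 (ADD)
[20] I5 read-ops
[22] I5 finished on ADD
[23] I4 finished on MUL · I5→R5
[24] I4→R7
[25] issue I6 (ADD)
[26] I6 read-ops
[28] I6 finished on ADD
[29] I6→R7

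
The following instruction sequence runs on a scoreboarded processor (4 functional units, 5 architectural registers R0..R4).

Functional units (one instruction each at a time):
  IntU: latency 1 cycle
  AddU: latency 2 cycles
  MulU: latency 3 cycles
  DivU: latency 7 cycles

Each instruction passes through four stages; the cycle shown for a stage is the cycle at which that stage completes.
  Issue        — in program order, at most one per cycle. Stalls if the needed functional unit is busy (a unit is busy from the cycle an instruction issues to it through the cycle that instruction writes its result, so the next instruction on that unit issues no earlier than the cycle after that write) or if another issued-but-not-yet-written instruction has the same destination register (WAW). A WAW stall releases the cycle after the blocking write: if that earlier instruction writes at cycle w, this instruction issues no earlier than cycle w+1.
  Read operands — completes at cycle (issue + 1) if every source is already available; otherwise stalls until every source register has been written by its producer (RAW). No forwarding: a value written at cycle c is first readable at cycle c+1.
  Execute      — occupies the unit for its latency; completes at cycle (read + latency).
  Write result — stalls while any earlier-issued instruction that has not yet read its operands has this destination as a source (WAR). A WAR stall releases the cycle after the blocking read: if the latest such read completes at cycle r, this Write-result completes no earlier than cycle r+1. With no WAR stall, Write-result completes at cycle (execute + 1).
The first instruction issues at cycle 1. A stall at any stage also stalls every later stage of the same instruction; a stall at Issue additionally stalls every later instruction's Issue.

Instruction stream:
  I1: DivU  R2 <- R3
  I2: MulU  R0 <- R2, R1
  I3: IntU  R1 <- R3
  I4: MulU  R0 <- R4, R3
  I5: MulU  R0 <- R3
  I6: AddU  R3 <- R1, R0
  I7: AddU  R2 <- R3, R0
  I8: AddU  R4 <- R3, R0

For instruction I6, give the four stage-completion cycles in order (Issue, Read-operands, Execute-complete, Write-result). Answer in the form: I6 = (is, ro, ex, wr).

I1 -> (1, 2, 9, 10)
I2 -> (2, 11, 14, 15)  // RAW R2: wait I1 write@10
I3 -> (3, 4, 5, 12)  // WAR R1: wait I2 read@11
I4 -> (16, 17, 20, 21)  // struct: MulU busy until I2 writes@15
I5 -> (22, 23, 26, 27)  // struct: MulU busy until I4 writes@21
I6 -> (23, 28, 30, 31)  // RAW R0: wait I5 write@27
I7 -> (32, 33, 35, 36)  // struct: AddU busy until I6 writes@31
I8 -> (37, 38, 40, 41)  // struct: AddU busy until I7 writes@36

I6 = (23, 28, 30, 31)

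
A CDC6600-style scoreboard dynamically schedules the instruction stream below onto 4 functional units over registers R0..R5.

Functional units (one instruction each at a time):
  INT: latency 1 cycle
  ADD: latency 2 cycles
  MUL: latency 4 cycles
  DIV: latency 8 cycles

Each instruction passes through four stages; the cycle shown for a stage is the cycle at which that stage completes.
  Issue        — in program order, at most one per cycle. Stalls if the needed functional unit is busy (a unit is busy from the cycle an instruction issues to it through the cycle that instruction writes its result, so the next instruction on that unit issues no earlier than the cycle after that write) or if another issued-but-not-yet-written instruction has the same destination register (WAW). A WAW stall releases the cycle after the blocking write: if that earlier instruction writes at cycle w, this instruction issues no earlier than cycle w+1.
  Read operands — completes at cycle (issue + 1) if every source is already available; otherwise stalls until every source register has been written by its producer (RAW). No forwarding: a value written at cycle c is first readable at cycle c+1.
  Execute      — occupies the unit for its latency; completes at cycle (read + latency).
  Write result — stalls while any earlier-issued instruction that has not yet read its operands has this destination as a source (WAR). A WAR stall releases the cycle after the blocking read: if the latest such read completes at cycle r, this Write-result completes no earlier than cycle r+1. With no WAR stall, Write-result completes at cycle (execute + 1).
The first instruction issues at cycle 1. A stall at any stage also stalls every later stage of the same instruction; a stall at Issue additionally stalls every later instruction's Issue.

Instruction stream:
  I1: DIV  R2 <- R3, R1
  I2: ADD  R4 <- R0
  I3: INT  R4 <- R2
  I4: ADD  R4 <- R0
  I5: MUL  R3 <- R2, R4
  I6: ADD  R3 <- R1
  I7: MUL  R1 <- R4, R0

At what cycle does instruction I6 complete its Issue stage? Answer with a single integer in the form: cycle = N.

I1  is:1  ro:2  ex:10  wr:11
I2  is:2  ro:3  ex:5  wr:6
I3  is:7  ro:12  ex:13  wr:14  — WAW R4: wait I2 write@6, RAW R2: wait I1 write@11
I4  is:15  ro:16  ex:18  wr:19  — WAW R4: wait I3 write@14
I5  is:16  ro:20  ex:24  wr:25  — RAW R4: wait I4 write@19
I6  is:26  ro:27  ex:29  wr:30  — WAW R3: wait I5 write@25
I7  is:27  ro:28  ex:32  wr:33

cycle = 26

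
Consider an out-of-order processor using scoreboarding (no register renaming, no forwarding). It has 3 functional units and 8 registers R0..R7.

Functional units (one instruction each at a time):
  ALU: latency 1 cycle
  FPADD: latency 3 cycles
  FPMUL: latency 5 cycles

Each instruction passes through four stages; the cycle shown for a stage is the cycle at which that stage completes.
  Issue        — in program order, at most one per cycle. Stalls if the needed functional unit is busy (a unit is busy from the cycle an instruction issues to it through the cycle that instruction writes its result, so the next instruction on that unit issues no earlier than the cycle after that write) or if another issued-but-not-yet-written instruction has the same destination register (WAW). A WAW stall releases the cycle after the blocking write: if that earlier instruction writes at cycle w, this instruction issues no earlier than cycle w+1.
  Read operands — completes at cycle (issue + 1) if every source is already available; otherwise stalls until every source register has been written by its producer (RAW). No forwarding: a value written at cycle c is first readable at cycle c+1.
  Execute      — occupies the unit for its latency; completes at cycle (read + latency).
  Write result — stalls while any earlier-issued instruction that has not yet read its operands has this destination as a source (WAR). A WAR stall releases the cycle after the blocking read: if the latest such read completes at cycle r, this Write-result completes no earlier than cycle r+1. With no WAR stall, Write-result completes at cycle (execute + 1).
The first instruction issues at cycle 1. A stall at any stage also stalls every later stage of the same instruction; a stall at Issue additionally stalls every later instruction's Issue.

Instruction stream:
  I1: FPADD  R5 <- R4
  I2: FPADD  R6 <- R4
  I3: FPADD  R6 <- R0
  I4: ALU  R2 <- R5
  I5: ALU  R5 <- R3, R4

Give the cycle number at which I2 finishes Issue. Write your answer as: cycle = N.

[I1] 1/2/5/6
[I2] 7/8/11/12  (struct: FPADD busy until I1 writes@6)
[I3] 13/14/17/18  (struct: FPADD busy until I2 writes@12)
[I4] 14/15/16/17
[I5] 18/19/20/21  (struct: ALU busy until I4 writes@17)

cycle = 7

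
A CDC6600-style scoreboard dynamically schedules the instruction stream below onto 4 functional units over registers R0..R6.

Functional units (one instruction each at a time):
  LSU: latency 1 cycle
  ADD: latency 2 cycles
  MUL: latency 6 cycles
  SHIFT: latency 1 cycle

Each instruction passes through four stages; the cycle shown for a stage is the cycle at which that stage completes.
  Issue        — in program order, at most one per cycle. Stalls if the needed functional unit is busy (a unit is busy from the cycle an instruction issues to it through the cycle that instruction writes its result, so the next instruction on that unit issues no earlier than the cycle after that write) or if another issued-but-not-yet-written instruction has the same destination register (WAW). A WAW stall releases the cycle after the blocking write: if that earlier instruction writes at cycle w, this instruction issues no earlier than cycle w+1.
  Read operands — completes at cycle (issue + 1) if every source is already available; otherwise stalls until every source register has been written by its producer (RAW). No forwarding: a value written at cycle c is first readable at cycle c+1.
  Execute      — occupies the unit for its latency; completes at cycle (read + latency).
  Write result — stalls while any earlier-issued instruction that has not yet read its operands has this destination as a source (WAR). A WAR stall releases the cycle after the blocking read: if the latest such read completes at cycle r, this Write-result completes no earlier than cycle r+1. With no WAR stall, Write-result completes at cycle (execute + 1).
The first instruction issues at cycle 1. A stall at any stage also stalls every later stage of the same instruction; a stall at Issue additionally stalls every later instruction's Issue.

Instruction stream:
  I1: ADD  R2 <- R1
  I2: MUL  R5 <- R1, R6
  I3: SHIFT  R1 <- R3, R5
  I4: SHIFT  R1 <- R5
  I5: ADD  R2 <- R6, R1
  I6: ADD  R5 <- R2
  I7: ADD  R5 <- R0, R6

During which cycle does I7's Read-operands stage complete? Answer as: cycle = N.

I1: IS=1 RO=2 EX=4 WR=5
I2: IS=2 RO=3 EX=9 WR=10
I3: IS=3 RO=11 EX=12 WR=13  [RAW R5: wait I2 write@10]
I4: IS=14 RO=15 EX=16 WR=17  [struct: SHIFT busy until I3 writes@13]
I5: IS=15 RO=18 EX=20 WR=21  [RAW R1: wait I4 write@17]
I6: IS=22 RO=23 EX=25 WR=26  [struct: ADD busy until I5 writes@21]
I7: IS=27 RO=28 EX=30 WR=31  [struct: ADD busy until I6 writes@26]

cycle = 28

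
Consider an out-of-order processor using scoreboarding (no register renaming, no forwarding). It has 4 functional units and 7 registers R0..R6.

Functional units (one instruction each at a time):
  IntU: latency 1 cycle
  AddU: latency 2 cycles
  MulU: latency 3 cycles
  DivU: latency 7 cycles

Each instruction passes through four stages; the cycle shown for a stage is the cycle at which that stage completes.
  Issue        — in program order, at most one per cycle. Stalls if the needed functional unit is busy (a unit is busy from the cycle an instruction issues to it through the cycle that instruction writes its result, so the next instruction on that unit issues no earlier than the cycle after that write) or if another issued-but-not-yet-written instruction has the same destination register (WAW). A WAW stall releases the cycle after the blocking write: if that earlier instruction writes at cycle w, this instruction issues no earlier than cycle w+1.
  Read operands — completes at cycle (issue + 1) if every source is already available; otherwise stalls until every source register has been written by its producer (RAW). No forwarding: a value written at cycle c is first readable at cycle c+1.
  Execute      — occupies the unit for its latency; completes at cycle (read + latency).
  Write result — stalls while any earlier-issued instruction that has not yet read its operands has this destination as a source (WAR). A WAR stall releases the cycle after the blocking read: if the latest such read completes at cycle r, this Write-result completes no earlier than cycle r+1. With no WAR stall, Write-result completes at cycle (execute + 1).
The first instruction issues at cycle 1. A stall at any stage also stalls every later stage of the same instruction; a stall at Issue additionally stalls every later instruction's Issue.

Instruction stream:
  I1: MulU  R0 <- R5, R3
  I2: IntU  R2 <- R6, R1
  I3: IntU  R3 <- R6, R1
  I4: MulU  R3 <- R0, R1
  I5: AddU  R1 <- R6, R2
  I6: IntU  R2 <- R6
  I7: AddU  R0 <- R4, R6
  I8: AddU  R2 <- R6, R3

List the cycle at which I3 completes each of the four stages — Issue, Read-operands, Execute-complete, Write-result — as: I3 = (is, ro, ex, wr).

I1: IS=1 RO=2 EX=5 WR=6
I2: IS=2 RO=3 EX=4 WR=5
I3: IS=6 RO=7 EX=8 WR=9  [struct: IntU busy until I2 writes@5]
I4: IS=10 RO=11 EX=14 WR=15  [WAW R3: wait I3 write@9]
I5: IS=11 RO=12 EX=14 WR=15
I6: IS=12 RO=13 EX=14 WR=15
I7: IS=16 RO=17 EX=19 WR=20  [struct: AddU busy until I5 writes@15]
I8: IS=21 RO=22 EX=24 WR=25  [struct: AddU busy until I7 writes@20]

I3 = (6, 7, 8, 9)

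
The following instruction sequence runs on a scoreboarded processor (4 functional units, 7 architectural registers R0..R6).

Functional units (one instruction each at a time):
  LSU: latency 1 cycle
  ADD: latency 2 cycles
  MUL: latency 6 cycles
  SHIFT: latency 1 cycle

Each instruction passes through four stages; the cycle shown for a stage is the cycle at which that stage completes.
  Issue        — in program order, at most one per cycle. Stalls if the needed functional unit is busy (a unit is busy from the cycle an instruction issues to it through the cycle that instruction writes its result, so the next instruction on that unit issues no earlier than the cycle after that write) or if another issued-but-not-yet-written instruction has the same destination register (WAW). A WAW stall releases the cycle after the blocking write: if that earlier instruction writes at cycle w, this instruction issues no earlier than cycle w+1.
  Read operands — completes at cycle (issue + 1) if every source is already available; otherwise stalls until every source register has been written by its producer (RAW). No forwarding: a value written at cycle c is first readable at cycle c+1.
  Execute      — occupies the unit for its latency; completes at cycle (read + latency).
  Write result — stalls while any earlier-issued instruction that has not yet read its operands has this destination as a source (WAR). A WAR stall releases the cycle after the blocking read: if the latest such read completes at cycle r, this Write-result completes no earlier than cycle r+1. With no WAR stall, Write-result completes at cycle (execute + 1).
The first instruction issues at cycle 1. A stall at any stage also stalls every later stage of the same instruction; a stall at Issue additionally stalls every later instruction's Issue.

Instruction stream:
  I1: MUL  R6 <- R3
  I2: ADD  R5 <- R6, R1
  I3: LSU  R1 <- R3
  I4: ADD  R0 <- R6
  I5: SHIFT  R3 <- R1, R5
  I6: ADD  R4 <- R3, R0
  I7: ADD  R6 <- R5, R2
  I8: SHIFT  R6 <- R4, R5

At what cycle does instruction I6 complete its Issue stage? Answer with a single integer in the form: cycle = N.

cycle = 19

c1: I1 issues→MUL
c2: I1 reads | I2 issues→ADD
c3: I3 issues→LSU
c4: I3 reads
c5: I3 exec-done
c8: I1 exec-done
c9: I1 writes R6
c10: I2 reads
c11: I3 writes R1
c12: I2 exec-done
c13: I2 writes R5
c14: I4 issues→ADD
c15: I4 reads | I5 issues→SHIFT
c16: I5 reads
c17: I4 exec-done | I5 exec-done
c18: I4 writes R0 | I5 writes R3
c19: I6 issues→ADD
c20: I6 reads
c22: I6 exec-done
c23: I6 writes R4
c24: I7 issues→ADD
c25: I7 reads
c27: I7 exec-done
c28: I7 writes R6
c29: I8 issues→SHIFT
c30: I8 reads
c31: I8 exec-done
c32: I8 writes R6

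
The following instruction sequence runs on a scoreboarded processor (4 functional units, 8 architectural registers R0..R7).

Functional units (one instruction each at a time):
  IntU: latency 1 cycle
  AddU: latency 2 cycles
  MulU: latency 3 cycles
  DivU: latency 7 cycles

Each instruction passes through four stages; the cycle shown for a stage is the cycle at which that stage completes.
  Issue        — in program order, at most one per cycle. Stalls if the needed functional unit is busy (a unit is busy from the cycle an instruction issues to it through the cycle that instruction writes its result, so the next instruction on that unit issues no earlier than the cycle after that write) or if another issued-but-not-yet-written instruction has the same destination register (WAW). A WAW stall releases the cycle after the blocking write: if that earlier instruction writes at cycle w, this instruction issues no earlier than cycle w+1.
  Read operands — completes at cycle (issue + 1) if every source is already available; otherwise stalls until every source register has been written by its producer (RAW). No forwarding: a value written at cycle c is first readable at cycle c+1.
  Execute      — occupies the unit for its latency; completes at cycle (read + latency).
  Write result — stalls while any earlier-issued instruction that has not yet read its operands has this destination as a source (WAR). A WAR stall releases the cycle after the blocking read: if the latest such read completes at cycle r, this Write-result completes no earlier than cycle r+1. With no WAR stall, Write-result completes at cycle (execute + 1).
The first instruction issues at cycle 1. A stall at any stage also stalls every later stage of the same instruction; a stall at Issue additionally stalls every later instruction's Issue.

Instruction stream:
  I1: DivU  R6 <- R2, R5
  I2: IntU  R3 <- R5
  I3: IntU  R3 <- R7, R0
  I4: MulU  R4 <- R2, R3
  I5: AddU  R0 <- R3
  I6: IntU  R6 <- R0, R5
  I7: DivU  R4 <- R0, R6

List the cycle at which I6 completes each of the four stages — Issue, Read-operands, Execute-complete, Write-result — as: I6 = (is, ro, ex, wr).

I1: IS=1 RO=2 EX=9 WR=10
I2: IS=2 RO=3 EX=4 WR=5
I3: IS=6 RO=7 EX=8 WR=9  [struct: IntU busy until I2 writes@5]
I4: IS=7 RO=10 EX=13 WR=14  [RAW R3: wait I3 write@9]
I5: IS=8 RO=10 EX=12 WR=13  [RAW R3: wait I3 write@9]
I6: IS=11 RO=14 EX=15 WR=16  [WAW R6: wait I1 write@10; RAW R0: wait I5 write@13]
I7: IS=15 RO=17 EX=24 WR=25  [WAW R4: wait I4 write@14; RAW R6: wait I6 write@16]

I6 = (11, 14, 15, 16)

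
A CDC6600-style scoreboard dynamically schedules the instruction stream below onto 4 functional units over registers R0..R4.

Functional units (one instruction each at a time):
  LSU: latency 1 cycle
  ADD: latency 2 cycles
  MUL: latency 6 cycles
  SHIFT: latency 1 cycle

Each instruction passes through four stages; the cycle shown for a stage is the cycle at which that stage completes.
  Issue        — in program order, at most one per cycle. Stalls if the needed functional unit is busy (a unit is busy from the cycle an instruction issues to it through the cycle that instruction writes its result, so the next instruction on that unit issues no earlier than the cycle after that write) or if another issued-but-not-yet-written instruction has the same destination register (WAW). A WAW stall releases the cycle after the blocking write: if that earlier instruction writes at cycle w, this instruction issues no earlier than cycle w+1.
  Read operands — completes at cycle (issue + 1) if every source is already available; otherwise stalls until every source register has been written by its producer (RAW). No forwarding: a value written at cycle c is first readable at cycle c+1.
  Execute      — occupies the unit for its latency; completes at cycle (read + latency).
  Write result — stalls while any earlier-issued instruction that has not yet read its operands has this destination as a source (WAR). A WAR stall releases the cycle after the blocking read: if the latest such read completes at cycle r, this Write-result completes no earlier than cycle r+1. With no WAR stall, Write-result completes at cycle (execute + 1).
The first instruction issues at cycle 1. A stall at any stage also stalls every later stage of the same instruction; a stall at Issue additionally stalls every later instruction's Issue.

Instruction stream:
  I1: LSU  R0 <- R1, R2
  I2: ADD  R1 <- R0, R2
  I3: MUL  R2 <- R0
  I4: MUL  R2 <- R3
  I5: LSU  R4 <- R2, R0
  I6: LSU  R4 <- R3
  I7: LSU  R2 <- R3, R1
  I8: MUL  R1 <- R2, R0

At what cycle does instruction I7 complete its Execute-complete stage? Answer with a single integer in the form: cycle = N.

cycle = 31

t=1  issue I1 (LSU)
t=2  I1 read-ops | issue I2 (ADD)
t=3  I1 finished on LSU | issue I3 (MUL)
t=4  I1→R0
t=5  I2 read-ops | I3 read-ops
t=7  I2 finished on ADD
t=8  I2→R1
t=11  I3 finished on MUL
t=12  I3→R2
t=13  issue I4 (MUL)
t=14  I4 read-ops | issue I5 (LSU)
t=20  I4 finished on MUL
t=21  I4→R2
t=22  I5 read-ops
t=23  I5 finished on LSU
t=24  I5→R4
t=25  issue I6 (LSU)
t=26  I6 read-ops
t=27  I6 finished on LSU
t=28  I6→R4
t=29  issue I7 (LSU)
t=30  I7 read-ops | issue I8 (MUL)
t=31  I7 finished on LSU
t=32  I7→R2
t=33  I8 read-ops
t=39  I8 finished on MUL
t=40  I8→R1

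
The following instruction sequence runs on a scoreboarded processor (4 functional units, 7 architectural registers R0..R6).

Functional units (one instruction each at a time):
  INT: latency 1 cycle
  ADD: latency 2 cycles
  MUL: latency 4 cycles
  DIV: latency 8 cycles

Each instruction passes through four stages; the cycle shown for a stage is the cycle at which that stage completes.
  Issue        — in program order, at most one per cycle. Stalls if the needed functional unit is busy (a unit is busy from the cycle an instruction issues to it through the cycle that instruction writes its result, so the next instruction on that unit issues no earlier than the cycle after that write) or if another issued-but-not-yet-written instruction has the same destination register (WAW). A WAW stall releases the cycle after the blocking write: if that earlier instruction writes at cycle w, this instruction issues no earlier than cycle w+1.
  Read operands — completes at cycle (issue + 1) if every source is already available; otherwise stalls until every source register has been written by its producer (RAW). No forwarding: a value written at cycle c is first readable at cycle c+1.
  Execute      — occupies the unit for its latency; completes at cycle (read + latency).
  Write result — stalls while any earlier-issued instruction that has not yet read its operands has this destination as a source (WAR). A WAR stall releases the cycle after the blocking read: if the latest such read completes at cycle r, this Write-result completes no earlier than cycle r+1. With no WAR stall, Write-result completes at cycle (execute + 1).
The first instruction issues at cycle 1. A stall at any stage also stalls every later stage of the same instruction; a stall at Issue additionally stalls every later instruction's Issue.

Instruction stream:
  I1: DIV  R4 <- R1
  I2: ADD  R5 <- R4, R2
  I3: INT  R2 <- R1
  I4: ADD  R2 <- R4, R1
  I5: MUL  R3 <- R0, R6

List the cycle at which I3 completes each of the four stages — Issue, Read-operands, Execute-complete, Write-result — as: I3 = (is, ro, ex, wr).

I3 = (3, 4, 5, 13)

[1] I1 dispatched to DIV
[2] I1 operands ready, I2 dispatched to ADD
[3] I3 dispatched to INT
[4] I3 operands ready
[5] I3 complete
[10] I1 complete
[11] R4←I1
[12] I2 operands ready
[13] R2←I3
[14] I2 complete
[15] R5←I2
[16] I4 dispatched to ADD
[17] I4 operands ready, I5 dispatched to MUL
[18] I5 operands ready
[19] I4 complete
[20] R2←I4
[22] I5 complete
[23] R3←I5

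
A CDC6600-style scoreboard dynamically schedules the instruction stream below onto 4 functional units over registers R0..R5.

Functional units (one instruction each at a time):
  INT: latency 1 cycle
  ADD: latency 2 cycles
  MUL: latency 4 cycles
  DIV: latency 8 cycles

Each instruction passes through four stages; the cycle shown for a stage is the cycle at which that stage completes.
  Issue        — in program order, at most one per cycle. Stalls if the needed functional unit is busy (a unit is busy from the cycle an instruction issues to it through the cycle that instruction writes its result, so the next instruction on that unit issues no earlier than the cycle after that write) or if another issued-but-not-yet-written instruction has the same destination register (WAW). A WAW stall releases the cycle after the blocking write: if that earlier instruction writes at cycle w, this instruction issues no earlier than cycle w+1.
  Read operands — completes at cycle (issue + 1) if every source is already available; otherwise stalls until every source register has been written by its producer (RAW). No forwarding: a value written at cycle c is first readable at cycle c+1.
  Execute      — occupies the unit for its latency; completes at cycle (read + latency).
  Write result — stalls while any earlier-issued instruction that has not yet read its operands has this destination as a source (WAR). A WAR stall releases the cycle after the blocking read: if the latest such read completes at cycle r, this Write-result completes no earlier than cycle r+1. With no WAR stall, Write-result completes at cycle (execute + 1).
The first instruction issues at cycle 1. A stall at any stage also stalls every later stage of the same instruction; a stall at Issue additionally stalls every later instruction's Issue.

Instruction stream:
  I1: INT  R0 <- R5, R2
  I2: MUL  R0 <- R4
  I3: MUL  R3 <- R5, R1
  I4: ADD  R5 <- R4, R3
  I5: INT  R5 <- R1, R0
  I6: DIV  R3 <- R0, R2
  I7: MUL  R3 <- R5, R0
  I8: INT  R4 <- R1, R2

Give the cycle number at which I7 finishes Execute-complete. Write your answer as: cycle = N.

cycle = 40

[I1] 1/2/3/4
[I2] 5/6/10/11  (WAW R0: wait I1 write@4)
[I3] 12/13/17/18  (struct: MUL busy until I2 writes@11)
[I4] 13/19/21/22  (RAW R3: wait I3 write@18)
[I5] 23/24/25/26  (WAW R5: wait I4 write@22)
[I6] 24/25/33/34
[I7] 35/36/40/41  (WAW R3: wait I6 write@34)
[I8] 36/37/38/39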